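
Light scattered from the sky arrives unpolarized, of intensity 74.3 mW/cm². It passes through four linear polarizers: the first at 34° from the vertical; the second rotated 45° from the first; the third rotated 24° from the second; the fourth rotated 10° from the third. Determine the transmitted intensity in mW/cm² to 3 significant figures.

I ≈ 15.0 mW/cm²

Unpolarized light through the first polarizer → I₁ = 74.3 mW/cm²/2 = 37.15 mW/cm², polarized at 34°.
I₂ = I₁ · cos²(45°) = 37.15 · 0.5 = 18.58 mW/cm².
I₃ = I₂ · cos²(24°) = 18.58 · 0.8346 = 15.5 mW/cm².
I₄ = I₃ · cos²(10°) = 15.5 · 0.9698 = 15.03 mW/cm².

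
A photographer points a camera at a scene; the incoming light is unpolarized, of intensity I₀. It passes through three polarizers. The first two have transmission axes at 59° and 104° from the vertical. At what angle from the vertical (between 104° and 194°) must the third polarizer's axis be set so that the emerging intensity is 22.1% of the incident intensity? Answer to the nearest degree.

Unpolarized light through the first polarizer → I₁ = ½ I₀, now polarized at 59°.
I₂ = I₁ cos²(104° − 59°) = 0.5 I₀ · cos²(45°) = 0.25 I₀.
Need I₃/I₀ = 0.221, so cos²(θ − 104°) = 0.221 / 0.25 = 0.884.
θ − 104° = arccos(√0.884) = 19.9°, giving θ ≈ 104 + 19.9 = 123.9°.

θ ≈ 124°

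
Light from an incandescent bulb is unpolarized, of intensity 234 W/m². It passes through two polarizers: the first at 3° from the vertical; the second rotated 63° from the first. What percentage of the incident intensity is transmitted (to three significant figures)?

≈ 10.3%

Unpolarized light through the first polarizer → I₁ = 234 W/m²/2 = 117 W/m², polarized at 3°.
I₂ = I₁ · cos²(63°) = 117 · 0.2061 = 24.11 W/m².
That is 10.31% of the incident intensity.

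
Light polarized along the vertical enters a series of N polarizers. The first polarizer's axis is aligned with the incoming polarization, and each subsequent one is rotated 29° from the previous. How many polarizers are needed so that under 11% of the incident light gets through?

First polarizer is aligned with the polarization: full transmission.
Each further stage multiplies by cos²(29°) = 0.765.
After N polarizers: T = 0.765^(N−1). Require T < 0.11 ⇒ N−1 > ln(0.11)/ln(0.765) = 8.24, so N−1 ≥ 9 and N = 10.
Check: N=10 gives T = 0.08969 < 0.11; N=9 gives T = 0.1172.

N = 10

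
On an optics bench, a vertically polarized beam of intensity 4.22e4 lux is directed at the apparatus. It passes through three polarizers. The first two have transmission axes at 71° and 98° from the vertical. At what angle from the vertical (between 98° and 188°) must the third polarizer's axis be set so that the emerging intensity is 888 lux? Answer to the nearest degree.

θ ≈ 158°

I₁ = I₀ cos²(71° − 0°) = I₀ cos²(71°) = 0.106 I₀.
I₂ = I₁ cos²(98° − 71°) = 0.106 I₀ · cos²(27°) = 0.08415 I₀.
Target fraction: 888 / 4.22e4 lux = 0.02104 of I₀.
Need I₃/I₀ = 0.02104, so cos²(θ − 98°) = 0.02104 / 0.08415 = 0.2501.
θ − 98° = arccos(√0.2501) = 60.0°, giving θ ≈ 98 + 60.0 = 158.0°.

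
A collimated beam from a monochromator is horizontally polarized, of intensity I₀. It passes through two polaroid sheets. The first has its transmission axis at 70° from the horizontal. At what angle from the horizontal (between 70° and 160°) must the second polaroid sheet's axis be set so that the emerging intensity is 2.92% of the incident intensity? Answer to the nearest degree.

θ ≈ 130°

I₁ = I₀ cos²(70° − 0°) = I₀ cos²(70°) = 0.117 I₀.
Need I₂/I₀ = 0.0292, so cos²(θ − 70°) = 0.0292 / 0.117 = 0.2496.
θ − 70° = arccos(√0.2496) = 60.0°, giving θ ≈ 70 + 60.0 = 130.0°.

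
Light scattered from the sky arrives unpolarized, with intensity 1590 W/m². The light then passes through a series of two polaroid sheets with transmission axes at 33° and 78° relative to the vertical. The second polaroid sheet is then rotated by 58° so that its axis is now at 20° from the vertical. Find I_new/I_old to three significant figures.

I_new/I_old ≈ 1.90

Before rotation:
Unpolarized light through the first polarizer → I₁ = ½ I₀, now polarized at 33°.
I₂ = I₁ cos²(78° − 33°) = 0.5 I₀ · cos²(45°) = 0.25 I₀.
After rotation:
Unpolarized light through the first polarizer → I₁ = ½ I₀, now polarized at 33°.
I₂ = I₁ cos²(20° − 33°) = 0.5 I₀ · cos²(13°) = 0.4747 I₀.
Ratio = 0.4747 / 0.25 = 1.899.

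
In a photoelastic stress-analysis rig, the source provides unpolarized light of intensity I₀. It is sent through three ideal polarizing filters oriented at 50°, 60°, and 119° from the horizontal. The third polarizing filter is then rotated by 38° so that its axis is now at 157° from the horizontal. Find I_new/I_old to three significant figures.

I_new/I_old ≈ 0.0560

Before rotation:
Unpolarized light through the first polarizer → I₁ = ½ I₀, now polarized at 50°.
I₂ = I₁ cos²(60° − 50°) = 0.5 I₀ · cos²(10°) = 0.4849 I₀.
I₃ = I₂ cos²(119° − 60°) = 0.4849 I₀ · cos²(59°) = 0.1286 I₀.
After rotation:
Unpolarized light through the first polarizer → I₁ = ½ I₀, now polarized at 50°.
I₂ = I₁ cos²(60° − 50°) = 0.5 I₀ · cos²(10°) = 0.4849 I₀.
Angle between axes 2 and 3: 83°. I₃ = 0.4849 I₀ · cos²(83°) = 0.007202 I₀.
Ratio = 0.007202 / 0.1286 = 0.05599.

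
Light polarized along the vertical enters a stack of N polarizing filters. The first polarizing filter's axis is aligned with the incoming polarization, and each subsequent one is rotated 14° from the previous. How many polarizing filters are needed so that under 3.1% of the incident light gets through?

First polarizer is aligned with the polarization: full transmission.
Each further stage multiplies by cos²(14°) = 0.9415.
After N polarizers: T = 0.9415^(N−1). Require T < 0.031 ⇒ N−1 > ln(0.031)/ln(0.9415) = 57.60, so N−1 ≥ 58 and N = 59.
Check: N=59 gives T = 0.03026 < 0.031; N=58 gives T = 0.03214.

N = 59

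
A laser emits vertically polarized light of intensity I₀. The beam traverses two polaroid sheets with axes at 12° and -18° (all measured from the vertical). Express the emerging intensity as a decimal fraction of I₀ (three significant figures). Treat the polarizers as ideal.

By Malus's law, I₁ = I₀ cos²(12° − 0°) = I₀ cos²(12°) = 0.9568 I₀.
I₂ = I₁ cos²(-18° − 12°) = 0.9568 I₀ · cos²(30°) = 0.7176 I₀.
Transmitted fraction = 0.7176.

≈ 0.718 I₀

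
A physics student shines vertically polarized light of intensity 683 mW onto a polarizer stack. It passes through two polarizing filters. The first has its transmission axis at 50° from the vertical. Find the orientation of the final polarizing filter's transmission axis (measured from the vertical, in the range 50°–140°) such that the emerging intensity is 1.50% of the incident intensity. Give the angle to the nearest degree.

I₁ = I₀ cos²(50° − 0°) = I₀ cos²(50°) = 0.4132 I₀.
Need I₂/I₀ = 0.015, so cos²(θ − 50°) = 0.015 / 0.4132 = 0.0363.
θ − 50° = arccos(√0.0363) = 79.0°, giving θ ≈ 50 + 79.0 = 129.0°.

θ ≈ 129°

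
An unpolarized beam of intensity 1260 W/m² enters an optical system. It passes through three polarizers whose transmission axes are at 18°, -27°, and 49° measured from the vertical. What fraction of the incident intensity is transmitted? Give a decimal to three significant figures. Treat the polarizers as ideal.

I/I₀ ≈ 0.0146

Unpolarized light through the first polarizer → I₁ = 1260 W/m²/2 = 630 W/m², polarized at 18°.
I₂ = I₁ · cos²(45°) = 630 · 0.5 = 315 W/m².
I₃ = I₂ · cos²(76°) = 315 · 0.05853 = 18.44 W/m².
Transmitted fraction = 0.01463.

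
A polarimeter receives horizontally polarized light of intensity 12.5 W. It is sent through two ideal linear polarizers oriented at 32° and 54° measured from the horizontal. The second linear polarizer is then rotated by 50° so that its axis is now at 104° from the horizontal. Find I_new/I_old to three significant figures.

I_new/I_old ≈ 0.111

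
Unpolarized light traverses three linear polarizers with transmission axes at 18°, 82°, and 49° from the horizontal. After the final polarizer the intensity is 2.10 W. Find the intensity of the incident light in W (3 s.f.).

I₀ ≈ 31.1 W

Unpolarized light through the first polarizer → I₁ = ½ I₀, now polarized at 18°.
I₂ = I₁ cos²(82° − 18°) = 0.5 I₀ · cos²(64°) = 0.09608 I₀.
I₃ = I₂ cos²(49° − 82°) = 0.09608 I₀ · cos²(33°) = 0.06758 I₀.
So 2.10 W = 0.06758 I₀, giving I₀ = 2.10/0.06758 = 31.07 W.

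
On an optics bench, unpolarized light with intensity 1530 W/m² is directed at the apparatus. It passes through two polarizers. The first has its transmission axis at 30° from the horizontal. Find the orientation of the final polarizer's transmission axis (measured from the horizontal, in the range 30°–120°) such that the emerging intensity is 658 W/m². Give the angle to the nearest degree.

θ ≈ 52°

Unpolarized light through the first polarizer → I₁ = ½ I₀, now polarized at 30°.
Target fraction: 658 / 1530 W/m² = 0.4301 of I₀.
Need I₂/I₀ = 0.4301, so cos²(θ − 30°) = 0.4301 / 0.5 = 0.8601.
θ − 30° = arccos(√0.8601) = 22.0°, giving θ ≈ 30 + 22.0 = 52.0°.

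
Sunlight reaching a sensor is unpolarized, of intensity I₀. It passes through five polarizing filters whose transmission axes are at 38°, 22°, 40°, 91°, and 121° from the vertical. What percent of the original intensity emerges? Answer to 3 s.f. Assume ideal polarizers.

Unpolarized light through the first polarizer → I₁ = ½ I₀, now polarized at 38°.
I₂ = I₁ cos²(22° − 38°) = 0.5 I₀ · cos²(16°) = 0.462 I₀.
I₃ = I₂ cos²(40° − 22°) = 0.462 I₀ · cos²(18°) = 0.4179 I₀.
I₄ = I₃ cos²(91° − 40°) = 0.4179 I₀ · cos²(51°) = 0.1655 I₀.
I₅ = I₄ cos²(121° − 91°) = 0.1655 I₀ · cos²(30°) = 0.1241 I₀.
That is 12.41% of the incident intensity.

≈ 12.4%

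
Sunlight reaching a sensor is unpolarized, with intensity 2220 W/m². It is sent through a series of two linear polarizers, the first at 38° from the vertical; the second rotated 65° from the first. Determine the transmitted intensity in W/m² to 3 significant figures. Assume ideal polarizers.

Unpolarized light through the first polarizer → I₁ = 2220 W/m²/2 = 1110 W/m², polarized at 38°.
I₂ = I₁ · cos²(65°) = 1110 · 0.1786 = 198.3 W/m².

I ≈ 198 W/m²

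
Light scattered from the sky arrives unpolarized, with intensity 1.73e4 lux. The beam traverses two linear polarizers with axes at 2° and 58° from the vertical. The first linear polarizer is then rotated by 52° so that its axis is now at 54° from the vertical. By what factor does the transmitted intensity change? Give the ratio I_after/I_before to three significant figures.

I_new/I_old ≈ 3.18

Before rotation:
Unpolarized light through the first polarizer → I₁ = ½ I₀, now polarized at 2°.
I₂ = I₁ cos²(58° − 2°) = 0.5 I₀ · cos²(56°) = 0.1563 I₀.
After rotation:
Unpolarized light through the first polarizer → I₁ = ½ I₀, now polarized at 54°.
I₂ = I₁ cos²(58° − 54°) = 0.5 I₀ · cos²(4°) = 0.4976 I₀.
Ratio = 0.4976 / 0.1563 = 3.182.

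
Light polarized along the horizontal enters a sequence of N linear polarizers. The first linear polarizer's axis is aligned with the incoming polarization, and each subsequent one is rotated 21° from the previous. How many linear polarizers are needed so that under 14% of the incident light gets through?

N = 16

First polarizer is aligned with the polarization: full transmission.
Each further stage multiplies by cos²(21°) = 0.8716.
After N polarizers: T = 0.8716^(N−1). Require T < 0.14 ⇒ N−1 > ln(0.14)/ln(0.8716) = 14.30, so N−1 ≥ 15 and N = 16.
Check: N=16 gives T = 0.1272 < 0.14; N=15 gives T = 0.146.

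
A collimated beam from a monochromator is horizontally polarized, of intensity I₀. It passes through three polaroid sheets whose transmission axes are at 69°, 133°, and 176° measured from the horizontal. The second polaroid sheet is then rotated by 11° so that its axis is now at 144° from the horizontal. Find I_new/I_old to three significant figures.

Before rotation:
I₁ = I₀ cos²(69° − 0°) = I₀ cos²(69°) = 0.1284 I₀.
I₂ = I₁ cos²(133° − 69°) = 0.1284 I₀ · cos²(64°) = 0.02468 I₀.
I₃ = I₂ cos²(176° − 133°) = 0.02468 I₀ · cos²(43°) = 0.0132 I₀.
After rotation:
I₁ = I₀ cos²(69° − 0°) = I₀ cos²(69°) = 0.1284 I₀.
I₂ = I₁ cos²(144° − 69°) = 0.1284 I₀ · cos²(75°) = 0.008603 I₀.
I₃ = I₂ cos²(176° − 144°) = 0.008603 I₀ · cos²(32°) = 0.006187 I₀.
Ratio = 0.006187 / 0.0132 = 0.4687.

I_new/I_old ≈ 0.469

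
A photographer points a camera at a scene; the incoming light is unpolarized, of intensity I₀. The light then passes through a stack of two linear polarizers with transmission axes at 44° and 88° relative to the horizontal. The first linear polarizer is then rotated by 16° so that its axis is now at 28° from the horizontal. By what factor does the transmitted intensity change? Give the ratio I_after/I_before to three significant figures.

I_new/I_old ≈ 0.483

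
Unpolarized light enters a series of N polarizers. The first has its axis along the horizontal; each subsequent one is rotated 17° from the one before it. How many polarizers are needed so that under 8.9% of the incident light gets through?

N = 21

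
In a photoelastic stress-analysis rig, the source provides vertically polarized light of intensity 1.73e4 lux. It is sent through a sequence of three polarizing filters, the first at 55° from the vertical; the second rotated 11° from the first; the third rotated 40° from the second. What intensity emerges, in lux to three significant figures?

I ≈ 3220 lux

By Malus's law, I₁ = 1.73e4 lux · cos²(55°) = 5692 lux.
I₂ = I₁ · cos²(11°) = 5692 · 0.9636 = 5484 lux.
I₃ = I₂ · cos²(40°) = 5484 · 0.5868 = 3218 lux.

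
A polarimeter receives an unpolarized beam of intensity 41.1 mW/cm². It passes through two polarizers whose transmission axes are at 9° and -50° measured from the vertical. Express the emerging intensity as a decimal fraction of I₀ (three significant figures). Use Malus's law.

Unpolarized light through the first polarizer → I₁ = 41.1 mW/cm²/2 = 20.55 mW/cm², polarized at 9°.
I₂ = I₁ · cos²(59°) = 20.55 · 0.2653 = 5.451 mW/cm².
Transmitted fraction = 0.1326.

I/I₀ ≈ 0.133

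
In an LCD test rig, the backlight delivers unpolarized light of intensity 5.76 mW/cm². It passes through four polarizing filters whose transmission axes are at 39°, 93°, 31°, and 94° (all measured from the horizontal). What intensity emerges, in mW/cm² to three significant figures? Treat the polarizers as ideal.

I ≈ 0.0452 mW/cm²

Unpolarized light through the first polarizer → I₁ = 5.76 mW/cm²/2 = 2.88 mW/cm², polarized at 39°.
I₂ = I₁ · cos²(54°) = 2.88 · 0.3455 = 0.995 mW/cm².
I₃ = I₂ · cos²(62°) = 0.995 · 0.2204 = 0.2193 mW/cm².
I₄ = I₃ · cos²(63°) = 0.2193 · 0.2061 = 0.0452 mW/cm².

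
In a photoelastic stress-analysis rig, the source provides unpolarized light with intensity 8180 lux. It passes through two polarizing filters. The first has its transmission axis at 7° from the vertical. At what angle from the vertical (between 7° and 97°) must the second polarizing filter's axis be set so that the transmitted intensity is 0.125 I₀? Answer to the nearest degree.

θ ≈ 67°

Unpolarized light through the first polarizer → I₁ = ½ I₀, now polarized at 7°.
Need I₂/I₀ = 0.125, so cos²(θ − 7°) = 0.125 / 0.5 = 0.25.
θ − 7° = arccos(√0.25) = 60.0°, giving θ ≈ 7 + 60.0 = 67.0°.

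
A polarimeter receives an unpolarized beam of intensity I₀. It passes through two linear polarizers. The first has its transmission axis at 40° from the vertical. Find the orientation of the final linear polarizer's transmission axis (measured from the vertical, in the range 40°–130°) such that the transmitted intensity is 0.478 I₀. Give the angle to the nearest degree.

θ ≈ 52°

Unpolarized light through the first polarizer → I₁ = ½ I₀, now polarized at 40°.
Need I₂/I₀ = 0.478, so cos²(θ − 40°) = 0.478 / 0.5 = 0.956.
θ − 40° = arccos(√0.956) = 12.1°, giving θ ≈ 40 + 12.1 = 52.1°.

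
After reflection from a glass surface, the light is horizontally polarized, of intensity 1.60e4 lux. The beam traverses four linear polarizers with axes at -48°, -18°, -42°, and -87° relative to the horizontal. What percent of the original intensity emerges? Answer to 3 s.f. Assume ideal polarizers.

By Malus's law, I₁ = 1.60e4 lux · cos²(48°) = 7164 lux.
I₂ = I₁ · cos²(30°) = 7164 · 0.75 = 5373 lux.
I₃ = I₂ · cos²(24°) = 5373 · 0.8346 = 4484 lux.
I₄ = I₃ · cos²(45°) = 4484 · 0.5 = 2242 lux.
That is 14.01% of the incident intensity.

≈ 14.0%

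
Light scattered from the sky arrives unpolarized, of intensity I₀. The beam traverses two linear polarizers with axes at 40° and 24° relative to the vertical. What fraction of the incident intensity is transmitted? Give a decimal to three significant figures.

≈ 0.462 I₀

Unpolarized light through the first polarizer → I₁ = ½ I₀, now polarized at 40°.
I₂ = I₁ cos²(24° − 40°) = 0.5 I₀ · cos²(16°) = 0.462 I₀.
Transmitted fraction = 0.462.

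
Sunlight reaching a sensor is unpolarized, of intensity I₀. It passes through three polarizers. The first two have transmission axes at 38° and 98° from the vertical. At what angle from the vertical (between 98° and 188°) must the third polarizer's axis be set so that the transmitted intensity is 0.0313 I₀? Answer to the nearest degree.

θ ≈ 158°

Unpolarized light through the first polarizer → I₁ = ½ I₀, now polarized at 38°.
I₂ = I₁ cos²(98° − 38°) = 0.5 I₀ · cos²(60°) = 0.125 I₀.
Need I₃/I₀ = 0.0313, so cos²(θ − 98°) = 0.0313 / 0.125 = 0.2504.
θ − 98° = arccos(√0.2504) = 60.0°, giving θ ≈ 98 + 60.0 = 158.0°.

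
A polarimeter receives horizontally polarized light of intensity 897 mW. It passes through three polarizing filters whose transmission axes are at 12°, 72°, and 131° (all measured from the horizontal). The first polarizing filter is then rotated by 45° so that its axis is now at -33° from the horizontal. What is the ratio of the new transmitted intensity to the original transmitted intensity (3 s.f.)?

Before rotation:
I₁ = I₀ cos²(12° − 0°) = I₀ cos²(12°) = 0.9568 I₀.
I₂ = I₁ cos²(72° − 12°) = 0.9568 I₀ · cos²(60°) = 0.2392 I₀.
I₃ = I₂ cos²(131° − 72°) = 0.2392 I₀ · cos²(59°) = 0.06345 I₀.
After rotation:
I₁ = I₀ cos²(-33° − 0°) = I₀ cos²(33°) = 0.7034 I₀.
Angle between axes 1 and 2: 75°. I₂ = 0.7034 I₀ · cos²(75°) = 0.04712 I₀.
I₃ = I₂ cos²(131° − 72°) = 0.04712 I₀ · cos²(59°) = 0.0125 I₀.
Ratio = 0.0125 / 0.06345 = 0.197.

I_new/I_old ≈ 0.197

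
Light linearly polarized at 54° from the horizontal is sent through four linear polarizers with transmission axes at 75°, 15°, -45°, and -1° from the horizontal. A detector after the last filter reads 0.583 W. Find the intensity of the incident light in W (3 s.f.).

By Malus's law, I₁ = I₀ cos²(75° − 54°) = I₀ cos²(21°) = 0.8716 I₀.
I₂ = I₁ cos²(15° − 75°) = 0.8716 I₀ · cos²(60°) = 0.2179 I₀.
I₃ = I₂ cos²(-45° − 15°) = 0.2179 I₀ · cos²(60°) = 0.05447 I₀.
I₄ = I₃ cos²(-1° + 45°) = 0.05447 I₀ · cos²(44°) = 0.02819 I₀.
So 0.583 W = 0.02819 I₀, giving I₀ = 0.583/0.02819 = 20.68 W.

I₀ ≈ 20.7 W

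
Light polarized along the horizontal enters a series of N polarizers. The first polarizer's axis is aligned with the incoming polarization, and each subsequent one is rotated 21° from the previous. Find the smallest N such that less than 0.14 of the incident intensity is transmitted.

First polarizer is aligned with the polarization: full transmission.
Each further stage multiplies by cos²(21°) = 0.8716.
After N polarizers: T = 0.8716^(N−1). Require T < 0.14 ⇒ N−1 > ln(0.14)/ln(0.8716) = 14.30, so N−1 ≥ 15 and N = 16.
Check: N=16 gives T = 0.1272 < 0.14; N=15 gives T = 0.146.

N = 16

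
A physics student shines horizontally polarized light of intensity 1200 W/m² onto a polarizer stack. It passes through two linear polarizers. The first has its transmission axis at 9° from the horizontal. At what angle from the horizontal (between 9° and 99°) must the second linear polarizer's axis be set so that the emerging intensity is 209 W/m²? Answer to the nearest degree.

I₁ = I₀ cos²(9° − 0°) = I₀ cos²(9°) = 0.9755 I₀.
Target fraction: 209 / 1200 W/m² = 0.1742 of I₀.
Need I₂/I₀ = 0.1742, so cos²(θ − 9°) = 0.1742 / 0.9755 = 0.1785.
θ − 9° = arccos(√0.1785) = 65.0°, giving θ ≈ 9 + 65.0 = 74.0°.

θ ≈ 74°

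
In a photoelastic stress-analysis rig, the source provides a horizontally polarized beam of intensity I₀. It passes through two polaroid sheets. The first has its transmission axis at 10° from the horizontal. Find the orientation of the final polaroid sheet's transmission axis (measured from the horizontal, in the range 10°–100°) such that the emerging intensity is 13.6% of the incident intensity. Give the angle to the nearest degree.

I₁ = I₀ cos²(10° − 0°) = I₀ cos²(10°) = 0.9698 I₀.
Need I₂/I₀ = 0.136, so cos²(θ − 10°) = 0.136 / 0.9698 = 0.1402.
θ − 10° = arccos(√0.1402) = 68.0°, giving θ ≈ 10 + 68.0 = 78.0°.

θ ≈ 78°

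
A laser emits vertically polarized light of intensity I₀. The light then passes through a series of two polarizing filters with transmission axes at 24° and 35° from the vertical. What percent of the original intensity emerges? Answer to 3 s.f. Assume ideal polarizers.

I₁ = I₀ cos²(24° − 0°) = I₀ cos²(24°) = 0.8346 I₀.
I₂ = I₁ cos²(35° − 24°) = 0.8346 I₀ · cos²(11°) = 0.8042 I₀.
That is 80.42% of the incident intensity.

≈ 80.4%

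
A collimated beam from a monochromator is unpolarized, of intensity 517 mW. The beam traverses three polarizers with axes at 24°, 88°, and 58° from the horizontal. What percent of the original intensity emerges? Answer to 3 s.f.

Unpolarized light through the first polarizer → I₁ = 517 mW/2 = 258.5 mW, polarized at 24°.
I₂ = I₁ · cos²(64°) = 258.5 · 0.1922 = 49.68 mW.
I₃ = I₂ · cos²(30°) = 49.68 · 0.75 = 37.26 mW.
That is 7.206% of the incident intensity.

≈ 7.21%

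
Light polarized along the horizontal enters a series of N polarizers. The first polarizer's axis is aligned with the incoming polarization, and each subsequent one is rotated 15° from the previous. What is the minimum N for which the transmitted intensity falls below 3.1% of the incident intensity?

N = 52

First polarizer is aligned with the polarization: full transmission.
Each further stage multiplies by cos²(15°) = 0.933.
After N polarizers: T = 0.933^(N−1). Require T < 0.031 ⇒ N−1 > ln(0.031)/ln(0.933) = 50.10, so N−1 ≥ 51 and N = 52.
Check: N=52 gives T = 0.02912 < 0.031; N=51 gives T = 0.03122.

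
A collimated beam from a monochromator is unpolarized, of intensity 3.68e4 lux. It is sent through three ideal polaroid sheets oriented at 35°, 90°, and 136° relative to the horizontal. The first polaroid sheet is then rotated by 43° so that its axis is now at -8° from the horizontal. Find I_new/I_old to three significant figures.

Before rotation:
Unpolarized light through the first polarizer → I₁ = ½ I₀, now polarized at 35°.
I₂ = I₁ cos²(90° − 35°) = 0.5 I₀ · cos²(55°) = 0.1645 I₀.
I₃ = I₂ cos²(136° − 90°) = 0.1645 I₀ · cos²(46°) = 0.07938 I₀.
After rotation:
Unpolarized light through the first polarizer → I₁ = ½ I₀, now polarized at -8°.
Angle between axes 1 and 2: 82°. I₂ = 0.5 I₀ · cos²(82°) = 0.009685 I₀.
I₃ = I₂ cos²(136° − 90°) = 0.009685 I₀ · cos²(46°) = 0.004673 I₀.
Ratio = 0.004673 / 0.07938 = 0.05887.

I_new/I_old ≈ 0.0589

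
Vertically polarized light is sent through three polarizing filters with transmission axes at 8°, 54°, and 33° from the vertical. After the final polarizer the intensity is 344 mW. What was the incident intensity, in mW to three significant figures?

I₀ ≈ 834 mW

By Malus's law, I₁ = I₀ cos²(8° − 0°) = I₀ cos²(8°) = 0.9806 I₀.
I₂ = I₁ cos²(54° − 8°) = 0.9806 I₀ · cos²(46°) = 0.4732 I₀.
I₃ = I₂ cos²(33° − 54°) = 0.4732 I₀ · cos²(21°) = 0.4124 I₀.
So 344 mW = 0.4124 I₀, giving I₀ = 344/0.4124 = 834.1 mW.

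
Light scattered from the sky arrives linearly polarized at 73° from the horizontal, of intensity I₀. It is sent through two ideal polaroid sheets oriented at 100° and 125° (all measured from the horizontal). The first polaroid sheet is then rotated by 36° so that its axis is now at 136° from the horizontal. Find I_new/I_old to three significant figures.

I_new/I_old ≈ 0.305

Before rotation:
I₁ = I₀ cos²(100° − 73°) = I₀ cos²(27°) = 0.7939 I₀.
I₂ = I₁ cos²(125° − 100°) = 0.7939 I₀ · cos²(25°) = 0.6521 I₀.
After rotation:
I₁ = I₀ cos²(136° − 73°) = I₀ cos²(63°) = 0.2061 I₀.
I₂ = I₁ cos²(125° − 136°) = 0.2061 I₀ · cos²(11°) = 0.1986 I₀.
Ratio = 0.1986 / 0.6521 = 0.3046.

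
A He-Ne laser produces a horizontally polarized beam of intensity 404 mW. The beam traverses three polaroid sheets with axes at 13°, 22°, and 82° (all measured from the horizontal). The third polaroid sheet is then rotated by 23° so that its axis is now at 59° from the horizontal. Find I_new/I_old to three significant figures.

Before rotation:
I₁ = I₀ cos²(13° − 0°) = I₀ cos²(13°) = 0.9494 I₀.
I₂ = I₁ cos²(22° − 13°) = 0.9494 I₀ · cos²(9°) = 0.9262 I₀.
I₃ = I₂ cos²(82° − 22°) = 0.9262 I₀ · cos²(60°) = 0.2315 I₀.
After rotation:
I₁ = I₀ cos²(13° − 0°) = I₀ cos²(13°) = 0.9494 I₀.
I₂ = I₁ cos²(22° − 13°) = 0.9494 I₀ · cos²(9°) = 0.9262 I₀.
I₃ = I₂ cos²(59° − 22°) = 0.9262 I₀ · cos²(37°) = 0.5907 I₀.
Ratio = 0.5907 / 0.2315 = 2.551.

I_new/I_old ≈ 2.55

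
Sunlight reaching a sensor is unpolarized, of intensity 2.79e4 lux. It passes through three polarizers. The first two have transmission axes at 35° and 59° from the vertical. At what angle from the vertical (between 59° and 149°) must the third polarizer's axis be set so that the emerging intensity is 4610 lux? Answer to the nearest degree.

θ ≈ 110°

Unpolarized light through the first polarizer → I₁ = ½ I₀, now polarized at 35°.
I₂ = I₁ cos²(59° − 35°) = 0.5 I₀ · cos²(24°) = 0.4173 I₀.
Target fraction: 4610 / 2.79e4 lux = 0.1652 of I₀.
Need I₃/I₀ = 0.1652, so cos²(θ − 59°) = 0.1652 / 0.4173 = 0.396.
θ − 59° = arccos(√0.396) = 51.0°, giving θ ≈ 59 + 51.0 = 110.0°.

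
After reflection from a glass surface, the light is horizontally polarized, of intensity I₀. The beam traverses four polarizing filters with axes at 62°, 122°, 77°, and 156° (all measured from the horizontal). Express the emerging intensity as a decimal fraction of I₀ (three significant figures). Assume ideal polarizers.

I₁ = I₀ cos²(62° − 0°) = I₀ cos²(62°) = 0.2204 I₀.
I₂ = I₁ cos²(122° − 62°) = 0.2204 I₀ · cos²(60°) = 0.0551 I₀.
I₃ = I₂ cos²(77° − 122°) = 0.0551 I₀ · cos²(45°) = 0.02755 I₀.
I₄ = I₃ cos²(156° − 77°) = 0.02755 I₀ · cos²(79°) = 0.001003 I₀.
Transmitted fraction = 0.001003.

≈ 0.00100 I₀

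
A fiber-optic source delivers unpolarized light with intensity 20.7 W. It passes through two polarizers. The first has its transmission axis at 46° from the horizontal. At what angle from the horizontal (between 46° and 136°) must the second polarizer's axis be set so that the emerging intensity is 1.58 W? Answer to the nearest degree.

θ ≈ 113°

Unpolarized light through the first polarizer → I₁ = ½ I₀, now polarized at 46°.
Target fraction: 1.58 / 20.7 W = 0.07633 of I₀.
Need I₂/I₀ = 0.07633, so cos²(θ − 46°) = 0.07633 / 0.5 = 0.1527.
θ − 46° = arccos(√0.1527) = 67.0°, giving θ ≈ 46 + 67.0 = 113.0°.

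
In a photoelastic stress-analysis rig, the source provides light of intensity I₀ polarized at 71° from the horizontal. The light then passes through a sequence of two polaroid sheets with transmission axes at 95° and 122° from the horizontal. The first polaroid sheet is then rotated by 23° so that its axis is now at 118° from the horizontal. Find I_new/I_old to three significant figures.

I_new/I_old ≈ 0.699

Before rotation:
I₁ = I₀ cos²(95° − 71°) = I₀ cos²(24°) = 0.8346 I₀.
I₂ = I₁ cos²(122° − 95°) = 0.8346 I₀ · cos²(27°) = 0.6626 I₀.
After rotation:
I₁ = I₀ cos²(118° − 71°) = I₀ cos²(47°) = 0.4651 I₀.
I₂ = I₁ cos²(122° − 118°) = 0.4651 I₀ · cos²(4°) = 0.4629 I₀.
Ratio = 0.4629 / 0.6626 = 0.6986.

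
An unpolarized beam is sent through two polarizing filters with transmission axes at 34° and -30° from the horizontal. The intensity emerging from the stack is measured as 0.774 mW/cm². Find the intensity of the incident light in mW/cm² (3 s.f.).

Unpolarized light through the first polarizer → I₁ = ½ I₀, now polarized at 34°.
I₂ = I₁ cos²(-30° − 34°) = 0.5 I₀ · cos²(64°) = 0.09608 I₀.
So 0.774 mW/cm² = 0.09608 I₀, giving I₀ = 0.774/0.09608 = 8.055 mW/cm².

I₀ ≈ 8.06 mW/cm²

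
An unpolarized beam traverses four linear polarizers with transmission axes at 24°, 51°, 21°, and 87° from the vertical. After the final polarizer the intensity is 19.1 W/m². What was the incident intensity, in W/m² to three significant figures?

I₀ ≈ 388 W/m²

Unpolarized light through the first polarizer → I₁ = ½ I₀, now polarized at 24°.
I₂ = I₁ cos²(51° − 24°) = 0.5 I₀ · cos²(27°) = 0.3969 I₀.
I₃ = I₂ cos²(21° − 51°) = 0.3969 I₀ · cos²(30°) = 0.2977 I₀.
I₄ = I₃ cos²(87° − 21°) = 0.2977 I₀ · cos²(66°) = 0.04925 I₀.
So 19.1 W/m² = 0.04925 I₀, giving I₀ = 19.1/0.04925 = 387.8 W/m².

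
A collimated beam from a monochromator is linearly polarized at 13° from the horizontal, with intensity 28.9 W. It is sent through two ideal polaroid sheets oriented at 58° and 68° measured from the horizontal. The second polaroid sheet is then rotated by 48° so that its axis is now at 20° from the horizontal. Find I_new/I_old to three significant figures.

I_new/I_old ≈ 0.640

Before rotation:
I₁ = I₀ cos²(58° − 13°) = I₀ cos²(45°) = 0.5 I₀.
I₂ = I₁ cos²(68° − 58°) = 0.5 I₀ · cos²(10°) = 0.4849 I₀.
After rotation:
I₁ = I₀ cos²(58° − 13°) = I₀ cos²(45°) = 0.5 I₀.
I₂ = I₁ cos²(20° − 58°) = 0.5 I₀ · cos²(38°) = 0.3105 I₀.
Ratio = 0.3105 / 0.4849 = 0.6403.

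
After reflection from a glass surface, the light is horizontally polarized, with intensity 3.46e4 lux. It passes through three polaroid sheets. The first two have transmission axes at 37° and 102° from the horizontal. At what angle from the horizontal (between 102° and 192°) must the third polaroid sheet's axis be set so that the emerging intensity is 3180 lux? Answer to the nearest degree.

By Malus's law, I₁ = I₀ cos²(37° − 0°) = I₀ cos²(37°) = 0.6378 I₀.
I₂ = I₁ cos²(102° − 37°) = 0.6378 I₀ · cos²(65°) = 0.1139 I₀.
Target fraction: 3180 / 3.46e4 lux = 0.09191 of I₀.
Need I₃/I₀ = 0.09191, so cos²(θ − 102°) = 0.09191 / 0.1139 = 0.8068.
θ − 102° = arccos(√0.8068) = 26.1°, giving θ ≈ 102 + 26.1 = 128.1°.

θ ≈ 128°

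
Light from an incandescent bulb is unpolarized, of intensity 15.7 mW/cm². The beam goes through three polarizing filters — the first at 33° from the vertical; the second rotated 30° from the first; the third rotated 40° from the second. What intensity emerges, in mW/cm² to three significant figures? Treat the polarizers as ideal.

I ≈ 3.45 mW/cm²

Unpolarized light through the first polarizer → I₁ = 15.7 mW/cm²/2 = 7.85 mW/cm², polarized at 33°.
I₂ = I₁ · cos²(30°) = 7.85 · 0.75 = 5.888 mW/cm².
I₃ = I₂ · cos²(40°) = 5.888 · 0.5868 = 3.455 mW/cm².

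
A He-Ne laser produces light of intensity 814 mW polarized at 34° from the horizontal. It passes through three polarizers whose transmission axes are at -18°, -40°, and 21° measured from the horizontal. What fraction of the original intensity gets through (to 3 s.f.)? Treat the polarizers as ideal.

I/I₀ ≈ 0.0766

I₁ = 814 mW · cos²(52°) = 308.5 mW.
I₂ = I₁ · cos²(22°) = 308.5 · 0.8597 = 265.2 mW.
I₃ = I₂ · cos²(61°) = 265.2 · 0.235 = 62.34 mW.
Transmitted fraction = 0.07659.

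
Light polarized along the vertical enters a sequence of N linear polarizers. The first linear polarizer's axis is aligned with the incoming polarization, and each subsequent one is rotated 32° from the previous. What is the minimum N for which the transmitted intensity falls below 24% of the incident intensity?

First polarizer is aligned with the polarization: full transmission.
Each further stage multiplies by cos²(32°) = 0.7192.
After N polarizers: T = 0.7192^(N−1). Require T < 0.24 ⇒ N−1 > ln(0.24)/ln(0.7192) = 4.33, so N−1 ≥ 5 and N = 6.
Check: N=6 gives T = 0.1924 < 0.24; N=5 gives T = 0.2675.

N = 6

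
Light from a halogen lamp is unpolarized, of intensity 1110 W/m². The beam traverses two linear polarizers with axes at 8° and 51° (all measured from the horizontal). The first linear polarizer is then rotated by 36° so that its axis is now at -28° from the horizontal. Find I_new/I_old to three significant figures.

Before rotation:
Unpolarized light through the first polarizer → I₁ = ½ I₀, now polarized at 8°.
I₂ = I₁ cos²(51° − 8°) = 0.5 I₀ · cos²(43°) = 0.2674 I₀.
After rotation:
Unpolarized light through the first polarizer → I₁ = ½ I₀, now polarized at -28°.
I₂ = I₁ cos²(51° + 28°) = 0.5 I₀ · cos²(79°) = 0.0182 I₀.
Ratio = 0.0182 / 0.2674 = 0.06807.

I_new/I_old ≈ 0.0681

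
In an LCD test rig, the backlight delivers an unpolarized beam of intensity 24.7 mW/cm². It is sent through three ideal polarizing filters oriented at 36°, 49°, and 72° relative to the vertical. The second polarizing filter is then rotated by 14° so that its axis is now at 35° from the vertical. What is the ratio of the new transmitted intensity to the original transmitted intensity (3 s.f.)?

Before rotation:
Unpolarized light through the first polarizer → I₁ = ½ I₀, now polarized at 36°.
I₂ = I₁ cos²(49° − 36°) = 0.5 I₀ · cos²(13°) = 0.4747 I₀.
I₃ = I₂ cos²(72° − 49°) = 0.4747 I₀ · cos²(23°) = 0.4022 I₀.
After rotation:
Unpolarized light through the first polarizer → I₁ = ½ I₀, now polarized at 36°.
I₂ = I₁ cos²(35° − 36°) = 0.5 I₀ · cos²(1°) = 0.4998 I₀.
I₃ = I₂ cos²(72° − 35°) = 0.4998 I₀ · cos²(37°) = 0.3188 I₀.
Ratio = 0.3188 / 0.4022 = 0.7926.

I_new/I_old ≈ 0.793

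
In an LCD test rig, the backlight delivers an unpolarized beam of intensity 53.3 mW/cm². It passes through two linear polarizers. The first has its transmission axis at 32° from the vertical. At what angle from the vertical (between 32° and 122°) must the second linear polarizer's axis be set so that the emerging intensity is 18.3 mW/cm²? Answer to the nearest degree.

Unpolarized light through the first polarizer → I₁ = ½ I₀, now polarized at 32°.
Target fraction: 18.3 / 53.3 mW/cm² = 0.3433 of I₀.
Need I₂/I₀ = 0.3433, so cos²(θ − 32°) = 0.3433 / 0.5 = 0.6867.
θ − 32° = arccos(√0.6867) = 34.0°, giving θ ≈ 32 + 34.0 = 66.0°.

θ ≈ 66°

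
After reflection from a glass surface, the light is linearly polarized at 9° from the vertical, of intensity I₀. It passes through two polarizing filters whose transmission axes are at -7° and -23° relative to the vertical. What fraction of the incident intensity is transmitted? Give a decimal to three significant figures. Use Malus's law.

By Malus's law, I₁ = I₀ cos²(-7° − 9°) = I₀ cos²(16°) = 0.924 I₀.
I₂ = I₁ cos²(-23° + 7°) = 0.924 I₀ · cos²(16°) = 0.8538 I₀.
Transmitted fraction = 0.8538.

≈ 0.854 I₀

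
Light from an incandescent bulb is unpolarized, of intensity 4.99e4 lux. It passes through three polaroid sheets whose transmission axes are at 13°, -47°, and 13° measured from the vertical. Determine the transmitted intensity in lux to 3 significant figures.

Unpolarized light through the first polarizer → I₁ = 4.99e4 lux/2 = 2.495e+04 lux, polarized at 13°.
I₂ = I₁ · cos²(60°) = 2.495e+04 · 0.25 = 6238 lux.
I₃ = I₂ · cos²(60°) = 6238 · 0.25 = 1559 lux.

I ≈ 1560 lux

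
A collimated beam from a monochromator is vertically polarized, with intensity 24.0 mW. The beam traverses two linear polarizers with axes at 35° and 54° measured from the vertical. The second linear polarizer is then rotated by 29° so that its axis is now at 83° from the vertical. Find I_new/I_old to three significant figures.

Before rotation:
By Malus's law, I₁ = I₀ cos²(35° − 0°) = I₀ cos²(35°) = 0.671 I₀.
I₂ = I₁ cos²(54° − 35°) = 0.671 I₀ · cos²(19°) = 0.5999 I₀.
After rotation:
I₁ = I₀ cos²(35° − 0°) = I₀ cos²(35°) = 0.671 I₀.
I₂ = I₁ cos²(83° − 35°) = 0.671 I₀ · cos²(48°) = 0.3004 I₀.
Ratio = 0.3004 / 0.5999 = 0.5008.

I_new/I_old ≈ 0.501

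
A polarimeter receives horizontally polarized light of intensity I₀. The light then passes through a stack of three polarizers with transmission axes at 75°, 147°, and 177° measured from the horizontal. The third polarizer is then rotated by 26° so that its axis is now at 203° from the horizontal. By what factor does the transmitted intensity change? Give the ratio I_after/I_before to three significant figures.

Before rotation:
By Malus's law, I₁ = I₀ cos²(75° − 0°) = I₀ cos²(75°) = 0.06699 I₀.
I₂ = I₁ cos²(147° − 75°) = 0.06699 I₀ · cos²(72°) = 0.006397 I₀.
I₃ = I₂ cos²(177° − 147°) = 0.006397 I₀ · cos²(30°) = 0.004798 I₀.
After rotation:
I₁ = I₀ cos²(75° − 0°) = I₀ cos²(75°) = 0.06699 I₀.
I₂ = I₁ cos²(147° − 75°) = 0.06699 I₀ · cos²(72°) = 0.006397 I₀.
I₃ = I₂ cos²(203° − 147°) = 0.006397 I₀ · cos²(56°) = 0.002 I₀.
Ratio = 0.002 / 0.004798 = 0.4169.

I_new/I_old ≈ 0.417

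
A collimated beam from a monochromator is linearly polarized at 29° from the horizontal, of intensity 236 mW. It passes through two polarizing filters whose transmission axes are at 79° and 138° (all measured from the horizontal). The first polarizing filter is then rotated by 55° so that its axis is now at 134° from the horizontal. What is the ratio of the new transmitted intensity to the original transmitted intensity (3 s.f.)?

Before rotation:
By Malus's law, I₁ = I₀ cos²(79° − 29°) = I₀ cos²(50°) = 0.4132 I₀.
I₂ = I₁ cos²(138° − 79°) = 0.4132 I₀ · cos²(59°) = 0.1096 I₀.
After rotation:
I₁ = I₀ cos²(134° − 29°) = I₀ cos²(75°) = 0.06699 I₀.
I₂ = I₁ cos²(138° − 134°) = 0.06699 I₀ · cos²(4°) = 0.06666 I₀.
Ratio = 0.06666 / 0.1096 = 0.6082.

I_new/I_old ≈ 0.608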